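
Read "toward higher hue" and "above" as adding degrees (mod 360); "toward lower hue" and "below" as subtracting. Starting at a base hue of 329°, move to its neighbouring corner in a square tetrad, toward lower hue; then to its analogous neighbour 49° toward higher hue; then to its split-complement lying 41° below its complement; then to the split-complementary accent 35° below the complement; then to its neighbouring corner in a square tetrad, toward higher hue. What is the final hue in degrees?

329 − 90 = 239°   (square ↓)
239 + 49 = 288°   (analog 49° ↑)
288 + 139 = 427 → 427 − 360 = 67°   (split-comp 41° ↓)
67 + 145 = 212°   (split-comp 35° ↓)
212 + 90 = 302°   (square ↑)

302°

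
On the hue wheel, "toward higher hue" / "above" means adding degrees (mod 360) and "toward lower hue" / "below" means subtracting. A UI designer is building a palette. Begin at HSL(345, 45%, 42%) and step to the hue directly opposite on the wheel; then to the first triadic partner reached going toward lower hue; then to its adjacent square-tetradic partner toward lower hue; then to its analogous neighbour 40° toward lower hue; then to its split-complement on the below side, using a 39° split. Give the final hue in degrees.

56°

complement +180°: 345 + 180 = 525 → 525 − 360 = 165°
triadic ↓ −120°: 165 − 120 = 45°
square ↓ −90°: 45 − 90 = -45 → -45 + 360 = 315°
analog 40° ↓ −40°: 315 − 40 = 275°
split-comp 39° ↓ +141°: 275 + 141 = 416 → 416 − 360 = 56°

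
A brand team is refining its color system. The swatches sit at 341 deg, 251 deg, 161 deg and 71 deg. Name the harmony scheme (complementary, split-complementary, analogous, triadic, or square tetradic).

square tetradic

Sort the hues: 71°, 161°, 251°, 341°.
Successive gaps around the wheel: 90°, 90°, 90°, 90°.
Four hues every 90° form a square tetradic scheme.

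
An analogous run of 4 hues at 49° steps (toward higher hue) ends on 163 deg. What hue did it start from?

16°

3 steps of 49° (toward higher hue) give a net shift of +147°.
Start = end − shift: 163 − 147 = 16°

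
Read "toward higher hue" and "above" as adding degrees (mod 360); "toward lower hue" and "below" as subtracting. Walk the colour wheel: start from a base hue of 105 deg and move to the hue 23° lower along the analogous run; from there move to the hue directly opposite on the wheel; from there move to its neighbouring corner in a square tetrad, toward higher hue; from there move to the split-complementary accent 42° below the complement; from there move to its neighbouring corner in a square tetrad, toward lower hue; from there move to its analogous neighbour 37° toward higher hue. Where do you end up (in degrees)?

105 − 23 = 82°   (analog 23° ↓)
82 + 180 = 262°   (complement)
262 + 90 = 352°   (square ↑)
352 + 138 = 490 → 490 − 360 = 130°   (split-comp 42° ↓)
130 − 90 = 40°   (square ↓)
40 + 37 = 77°   (analog 37° ↑)

77°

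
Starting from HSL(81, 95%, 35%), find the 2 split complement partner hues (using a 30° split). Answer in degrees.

231° and 291°

Split-complementary hues sit 30° either side of the complement.
Complement of 81 degrees: 81 + 180 = 261°
261 − 30 = 231°
261 + 30 = 291°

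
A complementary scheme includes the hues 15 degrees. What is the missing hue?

The complement sits 180° across the wheel.
The full set through 15° is {15°, 195°}.
Given {15°}, the missing hue is 195°.

195°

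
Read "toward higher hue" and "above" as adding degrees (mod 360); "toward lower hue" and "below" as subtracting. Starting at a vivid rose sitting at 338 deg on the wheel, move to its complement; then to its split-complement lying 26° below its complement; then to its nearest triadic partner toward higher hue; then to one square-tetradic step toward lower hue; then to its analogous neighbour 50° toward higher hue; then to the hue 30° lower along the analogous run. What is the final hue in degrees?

complement +180°: 338 + 180 = 518 → 518 − 360 = 158°
split-comp 26° ↓ +154°: 158 + 154 = 312°
triadic ↑ +120°: 312 + 120 = 432 → 432 − 360 = 72°
square ↓ −90°: 72 − 90 = -18 → -18 + 360 = 342°
analog 50° ↑ +50°: 342 + 50 = 392 → 392 − 360 = 32°
analog 30° ↓ −30°: 32 − 30 = 2°

2°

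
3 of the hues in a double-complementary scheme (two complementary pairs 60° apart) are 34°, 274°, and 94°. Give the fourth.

A rectangular tetradic uses two complementary pairs 60° apart: offsets 0°, 60°, 180°, 240°.
Among {34°, 94°, 274°}, 274° and 94° are a 180° pair.
The remaining hue 34° needs its own complement: 34 + 180 = 214°

214°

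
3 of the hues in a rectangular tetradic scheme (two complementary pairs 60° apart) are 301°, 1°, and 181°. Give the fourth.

A rectangular tetradic uses two complementary pairs 60° apart: offsets 0°, 60°, 180°, 240°.
Among {1°, 181°, 301°}, 181° and 1° are a 180° pair.
The remaining hue 301° needs its own complement: 301 + 180 = 481 → 481 − 360 = 121°

121°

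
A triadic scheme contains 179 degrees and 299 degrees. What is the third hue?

59°

A triad spaces three hues 120° apart.
The full set is {59°, 179°, 299°}.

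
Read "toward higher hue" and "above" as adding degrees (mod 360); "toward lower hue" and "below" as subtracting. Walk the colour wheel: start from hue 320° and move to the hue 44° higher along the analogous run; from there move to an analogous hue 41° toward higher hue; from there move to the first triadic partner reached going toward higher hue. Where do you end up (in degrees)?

165°

analog 44° ↑ +44°: 320 + 44 = 364 → 364 − 360 = 4°
analog 41° ↑ +41°: 4 + 41 = 45°
triadic ↑ +120°: 45 + 120 = 165°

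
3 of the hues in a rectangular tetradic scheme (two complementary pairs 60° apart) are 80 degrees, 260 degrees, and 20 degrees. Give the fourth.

A rectangular tetradic uses two complementary pairs 60° apart: offsets 0°, 60°, 180°, 240°.
Among {20°, 80°, 260°}, 260° and 80° are a 180° pair.
The remaining hue 20° needs its own complement: 20 + 180 = 200°

200°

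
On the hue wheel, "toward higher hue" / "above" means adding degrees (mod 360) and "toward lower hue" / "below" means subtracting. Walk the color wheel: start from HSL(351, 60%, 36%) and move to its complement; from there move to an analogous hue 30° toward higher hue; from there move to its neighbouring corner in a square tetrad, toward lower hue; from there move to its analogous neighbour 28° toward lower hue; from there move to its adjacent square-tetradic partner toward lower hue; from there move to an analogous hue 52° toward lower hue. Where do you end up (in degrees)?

301°

+180° (complement): 351 + 180 = 531 → 531 − 360 = 171°
+30° (analog 30° ↑): 171 + 30 = 201°
−90° (square ↓): 201 − 90 = 111°
−28° (analog 28° ↓): 111 − 28 = 83°
−90° (square ↓): 83 − 90 = -7 → -7 + 360 = 353°
−52° (analog 52° ↓): 353 − 52 = 301°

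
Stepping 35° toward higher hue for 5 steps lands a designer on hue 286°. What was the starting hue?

111°

5 steps of 35° (toward higher hue) give a net shift of +175°.
Start = end − shift: 286 − 175 = 111°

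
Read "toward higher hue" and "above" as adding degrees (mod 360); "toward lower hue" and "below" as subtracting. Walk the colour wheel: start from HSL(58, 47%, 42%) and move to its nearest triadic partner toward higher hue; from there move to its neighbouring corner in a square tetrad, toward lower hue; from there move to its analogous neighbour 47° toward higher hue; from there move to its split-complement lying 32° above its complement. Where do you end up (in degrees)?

triadic ↑ +120°: 58 + 120 = 178°
square ↓ −90°: 178 − 90 = 88°
analog 47° ↑ +47°: 88 + 47 = 135°
split-comp 32° ↑ +212°: 135 + 212 = 347°

347°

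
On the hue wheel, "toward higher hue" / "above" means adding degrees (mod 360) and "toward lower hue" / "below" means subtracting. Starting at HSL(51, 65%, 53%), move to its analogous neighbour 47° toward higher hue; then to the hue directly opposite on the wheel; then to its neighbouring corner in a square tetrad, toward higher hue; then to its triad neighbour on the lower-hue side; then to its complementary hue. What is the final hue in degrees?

analog 47° ↑ +47°: 51 + 47 = 98°
complement +180°: 98 + 180 = 278°
square ↑ +90°: 278 + 90 = 368 → 368 − 360 = 8°
triadic ↓ −120°: 8 − 120 = -112 → -112 + 360 = 248°
complement +180°: 248 + 180 = 428 → 428 − 360 = 68°

68°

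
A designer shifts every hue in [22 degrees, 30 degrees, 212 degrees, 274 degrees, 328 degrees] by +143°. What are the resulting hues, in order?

22 + 143 = 165°
30 + 143 = 173°
212 + 143 = 355°
274 + 143 = 417 → 417 − 360 = 57°
328 + 143 = 471 → 471 − 360 = 111°

165°, 173°, 355°, 57°, 111°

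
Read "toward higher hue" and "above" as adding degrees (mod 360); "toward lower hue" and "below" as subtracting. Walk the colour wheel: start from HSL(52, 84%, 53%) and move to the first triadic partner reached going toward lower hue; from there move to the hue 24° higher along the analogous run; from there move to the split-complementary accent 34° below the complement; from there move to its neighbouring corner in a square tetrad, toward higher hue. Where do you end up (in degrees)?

192°

triadic ↓ −120°: 52 − 120 = -68 → -68 + 360 = 292°
analog 24° ↑ +24°: 292 + 24 = 316°
split-comp 34° ↓ +146°: 316 + 146 = 462 → 462 − 360 = 102°
square ↑ +90°: 102 + 90 = 192°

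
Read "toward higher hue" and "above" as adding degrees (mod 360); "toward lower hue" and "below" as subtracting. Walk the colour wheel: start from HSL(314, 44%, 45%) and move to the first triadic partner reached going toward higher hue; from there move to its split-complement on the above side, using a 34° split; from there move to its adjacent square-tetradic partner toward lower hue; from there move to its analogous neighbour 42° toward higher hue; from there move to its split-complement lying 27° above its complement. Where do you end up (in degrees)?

triadic ↑ +120°: 314 + 120 = 434 → 434 − 360 = 74°
split-comp 34° ↑ +214°: 74 + 214 = 288°
square ↓ −90°: 288 − 90 = 198°
analog 42° ↑ +42°: 198 + 42 = 240°
split-comp 27° ↑ +207°: 240 + 207 = 447 → 447 − 360 = 87°

87°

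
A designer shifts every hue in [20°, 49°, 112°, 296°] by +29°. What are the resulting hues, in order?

49°, 78°, 141°, 325°

20 + 29 = 49°
49 + 29 = 78°
112 + 29 = 141°
296 + 29 = 325°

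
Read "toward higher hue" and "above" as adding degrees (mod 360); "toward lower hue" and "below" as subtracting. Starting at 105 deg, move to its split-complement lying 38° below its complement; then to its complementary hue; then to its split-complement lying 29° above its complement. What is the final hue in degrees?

276°

+142° (split-comp 38° ↓): 105 + 142 = 247°
+180° (complement): 247 + 180 = 427 → 427 − 360 = 67°
+209° (split-comp 29° ↑): 67 + 209 = 276°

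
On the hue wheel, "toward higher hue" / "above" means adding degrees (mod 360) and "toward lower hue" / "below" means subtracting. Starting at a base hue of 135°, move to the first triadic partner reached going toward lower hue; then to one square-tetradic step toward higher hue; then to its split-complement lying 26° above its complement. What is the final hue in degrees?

triadic ↓ −120°: 135 − 120 = 15°
square ↑ +90°: 15 + 90 = 105°
split-comp 26° ↑ +206°: 105 + 206 = 311°

311°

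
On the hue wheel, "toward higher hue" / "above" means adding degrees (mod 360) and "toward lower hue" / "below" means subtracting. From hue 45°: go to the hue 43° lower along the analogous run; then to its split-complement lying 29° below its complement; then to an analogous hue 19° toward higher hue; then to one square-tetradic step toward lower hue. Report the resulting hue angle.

analog 43° ↓ −43°: 45 − 43 = 2°
split-comp 29° ↓ +151°: 2 + 151 = 153°
analog 19° ↑ +19°: 153 + 19 = 172°
square ↓ −90°: 172 − 90 = 82°

82°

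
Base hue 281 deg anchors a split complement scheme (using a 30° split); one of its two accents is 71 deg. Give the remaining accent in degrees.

131°

Split-complementary hues sit 30° either side of the complement.
Complement of the base 281°: 281 + 180 = 461 → 461 − 360 = 101°
The given accent 71° is 30° one side of 101°; the other accent sits 30° the other side: 101 + 30 = 131°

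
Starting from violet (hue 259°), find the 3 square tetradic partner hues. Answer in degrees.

349°, 79° and 169°

A square tetradic scheme places four hues every 90°.
259 + 90 = 349°
259 + 180 = 439 → 439 − 360 = 79°
259 + 270 = 529 → 529 − 360 = 169°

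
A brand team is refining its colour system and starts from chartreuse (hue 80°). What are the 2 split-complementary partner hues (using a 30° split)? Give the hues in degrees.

Split-complementary hues sit 30° either side of the complement.
Complement of 80°: 80 + 180 = 260°
260 − 30 = 230°
260 + 30 = 290°

230° and 290°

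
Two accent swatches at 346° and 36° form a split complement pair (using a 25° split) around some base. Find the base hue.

The accents sit 25° either side of the complement, so the complement is their short-arc midpoint on the wheel.
Short-arc midpoint of 346° and 36°: 11°.
Base is 180° from the complement: 11 − 180 = -169 → -169 + 360 = 191°

191°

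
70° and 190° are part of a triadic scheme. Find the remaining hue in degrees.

A triad places three hues 120° apart.
The full set through 70° is {70°, 190°, 310°}.
Given {70°, 190°}, the missing hue is 310°.

310°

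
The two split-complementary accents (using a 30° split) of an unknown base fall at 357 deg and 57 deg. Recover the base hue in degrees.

207°

The accents sit 30° either side of the complement, so the complement is their short-arc midpoint on the wheel.
Short-arc midpoint of 357° and 57°: 27°.
Base is 180° from the complement: 27 − 180 = -153 → -153 + 360 = 207°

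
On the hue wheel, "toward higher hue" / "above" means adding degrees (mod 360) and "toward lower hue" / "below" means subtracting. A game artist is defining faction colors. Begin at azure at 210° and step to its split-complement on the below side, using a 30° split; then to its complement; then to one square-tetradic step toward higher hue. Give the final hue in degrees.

270°

210 + 150 = 360 → 360 − 360 = 0°   (split-comp 30° ↓)
0 + 180 = 180°   (complement)
180 + 90 = 270°   (square ↑)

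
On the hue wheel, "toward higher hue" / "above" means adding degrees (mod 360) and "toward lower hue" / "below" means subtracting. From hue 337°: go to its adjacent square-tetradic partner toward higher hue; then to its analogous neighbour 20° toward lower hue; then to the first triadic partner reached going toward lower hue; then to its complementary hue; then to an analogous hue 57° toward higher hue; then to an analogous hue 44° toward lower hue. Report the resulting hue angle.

+90° (square ↑): 337 + 90 = 427 → 427 − 360 = 67°
−20° (analog 20° ↓): 67 − 20 = 47°
−120° (triadic ↓): 47 − 120 = -73 → -73 + 360 = 287°
+180° (complement): 287 + 180 = 467 → 467 − 360 = 107°
+57° (analog 57° ↑): 107 + 57 = 164°
−44° (analog 44° ↓): 164 − 44 = 120°

120°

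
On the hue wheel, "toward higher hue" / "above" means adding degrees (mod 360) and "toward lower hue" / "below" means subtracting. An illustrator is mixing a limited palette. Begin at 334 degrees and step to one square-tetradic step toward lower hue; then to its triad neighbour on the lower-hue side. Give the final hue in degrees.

124°

334 − 90 = 244°   (square ↓)
244 − 120 = 124°   (triadic ↓)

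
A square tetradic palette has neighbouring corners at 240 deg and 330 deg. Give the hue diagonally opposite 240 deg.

A square tetradic scheme places four hues 90° apart; opposite corners are 180° apart.
240 + 180 = 420 → 420 − 360 = 60°

60°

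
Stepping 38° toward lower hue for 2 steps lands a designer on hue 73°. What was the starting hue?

2 steps of 38° (toward lower hue) give a net shift of −76°.
Start = end − shift: 73 + 76 = 149°

149°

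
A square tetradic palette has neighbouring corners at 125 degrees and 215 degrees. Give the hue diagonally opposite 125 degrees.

305°

A square tetradic scheme places four hues 90° apart; opposite corners are 180° apart.
125 + 180 = 305°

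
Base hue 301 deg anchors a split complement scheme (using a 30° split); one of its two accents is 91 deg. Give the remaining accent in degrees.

Split-complementary hues sit 30° either side of the complement.
Complement of the base 301°: 301 + 180 = 481 → 481 − 360 = 121°
The given accent 91° is 30° one side of 121°; the other accent sits 30° the other side: 121 + 30 = 151°

151°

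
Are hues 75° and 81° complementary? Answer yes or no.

no

Angular distance: |75 − 81| = 6 = 6°.
Complementary requires 180°.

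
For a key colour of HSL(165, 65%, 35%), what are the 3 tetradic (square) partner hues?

A square tetradic scheme places four hues every 90°.
165 + 90 = 255°
165 + 180 = 345°
165 + 270 = 435 → 435 − 360 = 75°

255°, 345°, and 75°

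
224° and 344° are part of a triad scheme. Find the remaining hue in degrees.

104°

A triad places three hues 120° apart.
The full set through 224° is {104°, 224°, 344°}.
Given {224°, 344°}, the missing hue is 104°.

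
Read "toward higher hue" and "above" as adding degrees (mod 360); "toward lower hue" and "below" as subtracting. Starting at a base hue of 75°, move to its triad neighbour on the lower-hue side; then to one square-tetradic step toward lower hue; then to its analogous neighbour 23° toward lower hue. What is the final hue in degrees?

−120° (triadic ↓): 75 − 120 = -45 → -45 + 360 = 315°
−90° (square ↓): 315 − 90 = 225°
−23° (analog 23° ↓): 225 − 23 = 202°

202°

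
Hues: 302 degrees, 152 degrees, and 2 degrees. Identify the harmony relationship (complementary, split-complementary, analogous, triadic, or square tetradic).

split-complementary

Sort the hues: 2°, 152°, 302°.
Successive gaps around the wheel: 150°, 150°, 60°.
Two 150° gaps and one 60° gap — a base hue opposite a pair of accents 30° either side of its complement — is the split-complementary pattern.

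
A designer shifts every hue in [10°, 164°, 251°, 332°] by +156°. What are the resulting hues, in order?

166°, 320°, 47°, 128°

10 + 156 = 166°
164 + 156 = 320°
251 + 156 = 407 → 407 − 360 = 47°
332 + 156 = 488 → 488 − 360 = 128°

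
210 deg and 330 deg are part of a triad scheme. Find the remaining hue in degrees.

90°

A triad places three hues 120° apart.
The full set through 210° is {90°, 210°, 330°}.
Given {210°, 330°}, the missing hue is 90°.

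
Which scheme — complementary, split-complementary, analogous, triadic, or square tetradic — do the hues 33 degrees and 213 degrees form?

Sort the hues: 33°, 213°.
Successive gaps around the wheel: 180°, 180°.
Two hues 180° apart are complementary.

complementary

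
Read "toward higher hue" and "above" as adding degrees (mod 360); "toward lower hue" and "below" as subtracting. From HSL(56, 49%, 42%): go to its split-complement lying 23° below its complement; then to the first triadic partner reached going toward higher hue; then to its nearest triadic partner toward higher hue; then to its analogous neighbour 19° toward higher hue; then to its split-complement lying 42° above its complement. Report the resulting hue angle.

334°

split-comp 23° ↓ +157°: 56 + 157 = 213°
triadic ↑ +120°: 213 + 120 = 333°
triadic ↑ +120°: 333 + 120 = 453 → 453 − 360 = 93°
analog 19° ↑ +19°: 93 + 19 = 112°
split-comp 42° ↑ +222°: 112 + 222 = 334°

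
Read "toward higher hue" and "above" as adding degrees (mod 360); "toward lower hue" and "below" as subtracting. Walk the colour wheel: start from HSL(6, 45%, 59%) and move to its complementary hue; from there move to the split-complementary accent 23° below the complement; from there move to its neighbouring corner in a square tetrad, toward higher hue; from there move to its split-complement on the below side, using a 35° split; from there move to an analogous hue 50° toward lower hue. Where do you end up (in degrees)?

6 + 180 = 186°   (complement)
186 + 157 = 343°   (split-comp 23° ↓)
343 + 90 = 433 → 433 − 360 = 73°   (square ↑)
73 + 145 = 218°   (split-comp 35° ↓)
218 − 50 = 168°   (analog 50° ↓)

168°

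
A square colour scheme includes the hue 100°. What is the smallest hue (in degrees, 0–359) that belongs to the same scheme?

10°

A square tetradic scheme places four hues every 90°.
The full set through 100° is {10°, 100°, 190°, 280°}.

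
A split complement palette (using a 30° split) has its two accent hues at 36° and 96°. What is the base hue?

246°

The accents sit 30° either side of the complement, so the complement is their short-arc midpoint on the wheel.
Short-arc midpoint of 36° and 96°: 66°.
Base is 180° from the complement: 66 − 180 = -114 → -114 + 360 = 246°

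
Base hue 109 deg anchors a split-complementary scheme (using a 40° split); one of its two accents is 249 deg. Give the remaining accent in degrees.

329°

Split-complementary hues sit 40° either side of the complement.
Complement of the base 109°: 109 + 180 = 289°
The given accent 249° is 40° one side of 289°; the other accent sits 40° the other side: 289 + 40 = 329°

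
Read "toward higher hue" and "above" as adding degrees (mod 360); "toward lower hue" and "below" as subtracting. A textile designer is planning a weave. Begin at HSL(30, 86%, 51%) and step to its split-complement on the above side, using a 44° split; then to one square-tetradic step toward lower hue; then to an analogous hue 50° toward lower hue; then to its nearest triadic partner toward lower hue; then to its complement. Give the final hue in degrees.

174°

+224° (split-comp 44° ↑): 30 + 224 = 254°
−90° (square ↓): 254 − 90 = 164°
−50° (analog 50° ↓): 164 − 50 = 114°
−120° (triadic ↓): 114 − 120 = -6 → -6 + 360 = 354°
+180° (complement): 354 + 180 = 534 → 534 − 360 = 174°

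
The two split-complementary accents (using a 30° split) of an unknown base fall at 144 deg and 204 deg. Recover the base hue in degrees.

The accents sit 30° either side of the complement, so the complement is their short-arc midpoint on the wheel.
Short-arc midpoint of 144° and 204°: 174°.
Base is 180° from the complement: 174 − 180 = -6 → -6 + 360 = 354°

354°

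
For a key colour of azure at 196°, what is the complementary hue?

196 + 180 = 376 → 376 − 360 = 16°

16°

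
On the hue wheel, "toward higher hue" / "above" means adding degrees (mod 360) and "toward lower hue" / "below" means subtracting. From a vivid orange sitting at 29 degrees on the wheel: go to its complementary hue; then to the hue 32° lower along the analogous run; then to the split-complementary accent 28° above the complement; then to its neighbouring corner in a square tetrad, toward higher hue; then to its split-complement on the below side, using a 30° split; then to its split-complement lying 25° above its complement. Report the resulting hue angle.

complement +180°: 29 + 180 = 209°
analog 32° ↓ −32°: 209 − 32 = 177°
split-comp 28° ↑ +208°: 177 + 208 = 385 → 385 − 360 = 25°
square ↑ +90°: 25 + 90 = 115°
split-comp 30° ↓ +150°: 115 + 150 = 265°
split-comp 25° ↑ +205°: 265 + 205 = 470 → 470 − 360 = 110°

110°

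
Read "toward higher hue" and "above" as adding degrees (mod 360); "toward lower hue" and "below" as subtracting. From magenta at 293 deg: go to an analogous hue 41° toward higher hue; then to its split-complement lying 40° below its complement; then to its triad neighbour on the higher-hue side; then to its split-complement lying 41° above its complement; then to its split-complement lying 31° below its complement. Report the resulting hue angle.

293 + 41 = 334°   (analog 41° ↑)
334 + 140 = 474 → 474 − 360 = 114°   (split-comp 40° ↓)
114 + 120 = 234°   (triadic ↑)
234 + 221 = 455 → 455 − 360 = 95°   (split-comp 41° ↑)
95 + 149 = 244°   (split-comp 31° ↓)

244°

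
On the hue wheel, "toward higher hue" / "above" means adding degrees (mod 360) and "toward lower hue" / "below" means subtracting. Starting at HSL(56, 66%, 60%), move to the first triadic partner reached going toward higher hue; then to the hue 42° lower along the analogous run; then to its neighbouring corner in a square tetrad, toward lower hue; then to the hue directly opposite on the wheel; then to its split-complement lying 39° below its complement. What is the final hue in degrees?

5°

+120° (triadic ↑): 56 + 120 = 176°
−42° (analog 42° ↓): 176 − 42 = 134°
−90° (square ↓): 134 − 90 = 44°
+180° (complement): 44 + 180 = 224°
+141° (split-comp 39° ↓): 224 + 141 = 365 → 365 − 360 = 5°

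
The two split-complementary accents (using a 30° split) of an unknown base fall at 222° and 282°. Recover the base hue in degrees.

72°

The accents sit 30° either side of the complement, so the complement is their short-arc midpoint on the wheel.
Short-arc midpoint of 222° and 282°: 252°.
Base is 180° from the complement: 252 − 180 = 72°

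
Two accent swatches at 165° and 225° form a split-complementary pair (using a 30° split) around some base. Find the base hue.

The accents sit 30° either side of the complement, so the complement is their short-arc midpoint on the wheel.
Short-arc midpoint of 165° and 225°: 195°.
Base is 180° from the complement: 195 − 180 = 15°

15°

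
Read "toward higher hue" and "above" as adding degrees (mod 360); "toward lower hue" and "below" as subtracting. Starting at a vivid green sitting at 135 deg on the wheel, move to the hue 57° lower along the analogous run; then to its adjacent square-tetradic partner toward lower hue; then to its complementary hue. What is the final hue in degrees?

168°

−57° (analog 57° ↓): 135 − 57 = 78°
−90° (square ↓): 78 − 90 = -12 → -12 + 360 = 348°
+180° (complement): 348 + 180 = 528 → 528 − 360 = 168°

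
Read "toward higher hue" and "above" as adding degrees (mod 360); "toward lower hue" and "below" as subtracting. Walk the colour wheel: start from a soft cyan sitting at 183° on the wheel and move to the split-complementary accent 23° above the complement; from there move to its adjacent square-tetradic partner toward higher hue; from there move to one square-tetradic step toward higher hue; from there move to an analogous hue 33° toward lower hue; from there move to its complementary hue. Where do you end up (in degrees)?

183 + 203 = 386 → 386 − 360 = 26°   (split-comp 23° ↑)
26 + 90 = 116°   (square ↑)
116 + 90 = 206°   (square ↑)
206 − 33 = 173°   (analog 33° ↓)
173 + 180 = 353°   (complement)

353°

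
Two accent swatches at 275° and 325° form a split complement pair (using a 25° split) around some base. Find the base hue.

120°

The accents sit 25° either side of the complement, so the complement is their short-arc midpoint on the wheel.
Short-arc midpoint of 275° and 325°: 300°.
Base is 180° from the complement: 300 − 180 = 120°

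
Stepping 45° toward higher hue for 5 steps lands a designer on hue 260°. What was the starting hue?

35°

5 steps of 45° (toward higher hue) give a net shift of +225°.
Start = end − shift: 260 − 225 = 35°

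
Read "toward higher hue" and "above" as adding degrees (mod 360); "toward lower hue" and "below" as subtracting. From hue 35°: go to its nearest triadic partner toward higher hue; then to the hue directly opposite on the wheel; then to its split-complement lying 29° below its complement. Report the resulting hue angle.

35 + 120 = 155°   (triadic ↑)
155 + 180 = 335°   (complement)
335 + 151 = 486 → 486 − 360 = 126°   (split-comp 29° ↓)

126°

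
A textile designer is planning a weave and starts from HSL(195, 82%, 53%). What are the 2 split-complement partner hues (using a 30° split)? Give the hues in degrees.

Split-complementary hues sit 30° either side of the complement.
Complement of 195 degrees: 195 + 180 = 375 → 375 − 360 = 15°
15 − 30 = -15 → -15 + 360 = 345°
15 + 30 = 45°

345° and 45°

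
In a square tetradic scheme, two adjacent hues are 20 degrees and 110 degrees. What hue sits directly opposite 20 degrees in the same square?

A square tetradic scheme places four hues 90° apart; opposite corners are 180° apart.
20 + 180 = 200°

200°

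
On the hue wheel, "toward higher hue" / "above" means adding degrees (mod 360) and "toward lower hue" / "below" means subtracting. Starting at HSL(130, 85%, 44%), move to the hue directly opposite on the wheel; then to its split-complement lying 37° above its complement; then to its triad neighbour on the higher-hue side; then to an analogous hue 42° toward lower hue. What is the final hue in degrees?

+180° (complement): 130 + 180 = 310°
+217° (split-comp 37° ↑): 310 + 217 = 527 → 527 − 360 = 167°
+120° (triadic ↑): 167 + 120 = 287°
−42° (analog 42° ↓): 287 − 42 = 245°

245°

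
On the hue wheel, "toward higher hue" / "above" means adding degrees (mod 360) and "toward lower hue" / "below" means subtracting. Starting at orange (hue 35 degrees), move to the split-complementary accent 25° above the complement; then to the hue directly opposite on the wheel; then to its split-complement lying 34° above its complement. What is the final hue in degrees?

35 + 205 = 240°   (split-comp 25° ↑)
240 + 180 = 420 → 420 − 360 = 60°   (complement)
60 + 214 = 274°   (split-comp 34° ↑)

274°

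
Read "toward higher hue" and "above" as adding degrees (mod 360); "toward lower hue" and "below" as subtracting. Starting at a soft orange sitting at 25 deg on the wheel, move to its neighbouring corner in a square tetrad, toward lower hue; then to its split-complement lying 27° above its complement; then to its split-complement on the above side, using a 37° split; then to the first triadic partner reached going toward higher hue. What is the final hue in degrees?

119°

−90° (square ↓): 25 − 90 = -65 → -65 + 360 = 295°
+207° (split-comp 27° ↑): 295 + 207 = 502 → 502 − 360 = 142°
+217° (split-comp 37° ↑): 142 + 217 = 359°
+120° (triadic ↑): 359 + 120 = 479 → 479 − 360 = 119°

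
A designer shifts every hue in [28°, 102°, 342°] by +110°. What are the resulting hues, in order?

28 + 110 = 138°
102 + 110 = 212°
342 + 110 = 452 → 452 − 360 = 92°

138°, 212°, 92°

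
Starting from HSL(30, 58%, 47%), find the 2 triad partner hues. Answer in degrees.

150° and 270°

A triad places three hues 120° apart.
30 + 120 = 150°
30 + 240 = 270°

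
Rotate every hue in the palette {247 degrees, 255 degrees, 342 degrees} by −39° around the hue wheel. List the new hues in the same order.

247 − 39 = 208°
255 − 39 = 216°
342 − 39 = 303°

208°, 216°, 303°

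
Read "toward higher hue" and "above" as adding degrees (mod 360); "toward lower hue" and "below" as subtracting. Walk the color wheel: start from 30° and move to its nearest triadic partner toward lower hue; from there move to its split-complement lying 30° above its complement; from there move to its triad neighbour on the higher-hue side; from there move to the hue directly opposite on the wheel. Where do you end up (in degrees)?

triadic ↓ −120°: 30 − 120 = -90 → -90 + 360 = 270°
split-comp 30° ↑ +210°: 270 + 210 = 480 → 480 − 360 = 120°
triadic ↑ +120°: 120 + 120 = 240°
complement +180°: 240 + 180 = 420 → 420 − 360 = 60°

60°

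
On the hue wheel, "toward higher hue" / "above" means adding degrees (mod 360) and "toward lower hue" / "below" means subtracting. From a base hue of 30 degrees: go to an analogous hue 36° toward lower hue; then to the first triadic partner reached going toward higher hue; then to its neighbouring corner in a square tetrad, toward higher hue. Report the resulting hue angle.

analog 36° ↓ −36°: 30 − 36 = -6 → -6 + 360 = 354°
triadic ↑ +120°: 354 + 120 = 474 → 474 − 360 = 114°
square ↑ +90°: 114 + 90 = 204°

204°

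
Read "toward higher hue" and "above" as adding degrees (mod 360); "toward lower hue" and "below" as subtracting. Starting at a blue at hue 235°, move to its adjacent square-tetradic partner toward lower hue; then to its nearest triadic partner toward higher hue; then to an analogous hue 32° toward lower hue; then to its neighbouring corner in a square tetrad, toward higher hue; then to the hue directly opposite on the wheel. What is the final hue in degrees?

235 − 90 = 145°   (square ↓)
145 + 120 = 265°   (triadic ↑)
265 − 32 = 233°   (analog 32° ↓)
233 + 90 = 323°   (square ↑)
323 + 180 = 503 → 503 − 360 = 143°   (complement)

143°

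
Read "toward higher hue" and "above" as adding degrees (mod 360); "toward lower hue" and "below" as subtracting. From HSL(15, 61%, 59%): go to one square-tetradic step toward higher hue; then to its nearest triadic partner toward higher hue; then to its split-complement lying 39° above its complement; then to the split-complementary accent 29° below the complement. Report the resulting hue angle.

235°

square ↑ +90°: 15 + 90 = 105°
triadic ↑ +120°: 105 + 120 = 225°
split-comp 39° ↑ +219°: 225 + 219 = 444 → 444 − 360 = 84°
split-comp 29° ↓ +151°: 84 + 151 = 235°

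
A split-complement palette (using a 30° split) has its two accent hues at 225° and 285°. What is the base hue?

The accents sit 30° either side of the complement, so the complement is their short-arc midpoint on the wheel.
Short-arc midpoint of 225° and 285°: 255°.
Base is 180° from the complement: 255 − 180 = 75°

75°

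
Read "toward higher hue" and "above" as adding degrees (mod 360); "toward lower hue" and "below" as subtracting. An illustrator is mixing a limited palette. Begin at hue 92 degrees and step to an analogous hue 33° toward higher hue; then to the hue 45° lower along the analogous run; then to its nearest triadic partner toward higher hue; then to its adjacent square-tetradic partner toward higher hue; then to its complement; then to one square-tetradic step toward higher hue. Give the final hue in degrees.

200°

analog 33° ↑ +33°: 92 + 33 = 125°
analog 45° ↓ −45°: 125 − 45 = 80°
triadic ↑ +120°: 80 + 120 = 200°
square ↑ +90°: 200 + 90 = 290°
complement +180°: 290 + 180 = 470 → 470 − 360 = 110°
square ↑ +90°: 110 + 90 = 200°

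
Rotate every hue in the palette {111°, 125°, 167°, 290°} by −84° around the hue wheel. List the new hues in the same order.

111 − 84 = 27°
125 − 84 = 41°
167 − 84 = 83°
290 − 84 = 206°

27°, 41°, 83°, 206°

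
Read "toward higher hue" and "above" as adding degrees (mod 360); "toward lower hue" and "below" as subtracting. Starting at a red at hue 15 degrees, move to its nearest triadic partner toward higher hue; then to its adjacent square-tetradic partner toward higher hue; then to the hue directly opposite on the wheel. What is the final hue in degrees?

triadic ↑ +120°: 15 + 120 = 135°
square ↑ +90°: 135 + 90 = 225°
complement +180°: 225 + 180 = 405 → 405 − 360 = 45°

45°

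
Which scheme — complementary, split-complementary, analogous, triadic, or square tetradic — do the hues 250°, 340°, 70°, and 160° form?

Sort the hues: 70°, 160°, 250°, 340°.
Successive gaps around the wheel: 90°, 90°, 90°, 90°.
Four hues every 90° form a square tetradic scheme.

square tetradic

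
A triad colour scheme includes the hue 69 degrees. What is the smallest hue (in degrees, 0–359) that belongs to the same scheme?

A triad places three hues 120° apart.
The full set through 69° is {69°, 189°, 309°}.

69°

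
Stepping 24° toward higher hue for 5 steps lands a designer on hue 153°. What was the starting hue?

33°

5 steps of 24° (toward higher hue) give a net shift of +120°.
Start = end − shift: 153 − 120 = 33°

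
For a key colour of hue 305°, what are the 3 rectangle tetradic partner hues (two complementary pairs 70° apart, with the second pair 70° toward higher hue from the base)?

A rectangular tetradic uses two complementary pairs 70° apart: offsets 0°, 70°, 180°, 250°.
305 + 70 = 375 → 375 − 360 = 15°
305 + 180 = 485 → 485 − 360 = 125°
305 + 250 = 555 → 555 − 360 = 195°

15°, 125°, and 195°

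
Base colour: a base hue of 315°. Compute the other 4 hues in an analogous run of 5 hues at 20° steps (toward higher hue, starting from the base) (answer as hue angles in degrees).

Analogous hues sit every 20° along the wheel.
315 + 20 = 335°
315 + 40 = 355°
315 + 60 = 375 → 375 − 360 = 15°
315 + 80 = 395 → 395 − 360 = 35°

335°, 355°, 15° and 35°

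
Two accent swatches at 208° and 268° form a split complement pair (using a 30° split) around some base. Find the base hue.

The accents sit 30° either side of the complement, so the complement is their short-arc midpoint on the wheel.
Short-arc midpoint of 208° and 268°: 238°.
Base is 180° from the complement: 238 − 180 = 58°

58°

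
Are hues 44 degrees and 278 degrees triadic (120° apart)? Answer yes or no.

Angular distance: |44 − 278| = 234; shorter arc = 360 − 234 = 126°.
Triadic (120° apart) requires 120°.

no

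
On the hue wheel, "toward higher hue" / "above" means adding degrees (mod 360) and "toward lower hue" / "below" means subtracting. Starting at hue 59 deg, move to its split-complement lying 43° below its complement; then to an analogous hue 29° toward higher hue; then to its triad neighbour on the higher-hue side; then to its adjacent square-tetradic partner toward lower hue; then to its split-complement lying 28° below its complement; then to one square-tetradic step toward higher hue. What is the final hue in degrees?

split-comp 43° ↓ +137°: 59 + 137 = 196°
analog 29° ↑ +29°: 196 + 29 = 225°
triadic ↑ +120°: 225 + 120 = 345°
square ↓ −90°: 345 − 90 = 255°
split-comp 28° ↓ +152°: 255 + 152 = 407 → 407 − 360 = 47°
square ↑ +90°: 47 + 90 = 137°

137°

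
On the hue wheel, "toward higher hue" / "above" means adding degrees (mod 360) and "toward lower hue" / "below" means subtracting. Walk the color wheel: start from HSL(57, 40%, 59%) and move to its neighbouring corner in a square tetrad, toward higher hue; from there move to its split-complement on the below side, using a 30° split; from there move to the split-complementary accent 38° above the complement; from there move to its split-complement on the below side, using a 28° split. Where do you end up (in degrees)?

307°

+90° (square ↑): 57 + 90 = 147°
+150° (split-comp 30° ↓): 147 + 150 = 297°
+218° (split-comp 38° ↑): 297 + 218 = 515 → 515 − 360 = 155°
+152° (split-comp 28° ↓): 155 + 152 = 307°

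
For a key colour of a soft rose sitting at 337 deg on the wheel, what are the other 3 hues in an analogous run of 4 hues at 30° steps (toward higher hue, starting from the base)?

Analogous hues sit every 30° along the wheel.
337 + 30 = 367 → 367 − 360 = 7°
337 + 60 = 397 → 397 − 360 = 37°
337 + 90 = 427 → 427 − 360 = 67°

7°, 37° and 67°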